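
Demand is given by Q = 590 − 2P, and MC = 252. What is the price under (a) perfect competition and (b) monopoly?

Inverting demand: P = 295 − 0.5Q.
Under competition P = MC = 252, so Q = (295 − 252)/0.5 = 86.
Monopoly sets MR = MC: 295 − Q = 252 ⇒ Q = 43, P = 295 − 0.5·43 = 273.5.

Competition: P = 252; Monopoly: P = 273.5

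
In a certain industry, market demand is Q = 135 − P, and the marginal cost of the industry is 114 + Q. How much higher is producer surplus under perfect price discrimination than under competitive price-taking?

Producer surplus rises by 55.125

Inverting demand: P = 135 − Q.
Under competition P = MC: 135 − Q = 114 + Q ⇒ Q = 10.5, P = 124.5.
PS = P·Q − VC(Q) = 124.5·10.5 − (114·10.5 + ½·1·10.5²) = 55.125.
A perfectly discriminating monopolist sells every unit with P(Q) ≥ MC(Q), so output equals the competitive quantity Q = 10.5. Each buyer pays their reservation price, so CS = 0 and the firm captures all surplus.
PS = ½·(135 − 114)·10.5 = 110.25.
Change in producer surplus: 110.25 − 55.125 = 55.125.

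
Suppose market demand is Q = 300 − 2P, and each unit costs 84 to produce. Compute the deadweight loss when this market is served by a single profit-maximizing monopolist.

Inverting demand: P = 150 − 0.5Q.
Perfect competition: P = MC = 84, so 150 − 0.5Q = 84 and Q = 132.
The monopolist equates marginal revenue to marginal cost: 150 − Q = 84, so Q = 66. From demand, P = 117.
DWL is the triangle between Q = 66 and Q = 132: ½·(132 − 66)·(117 − 84) = 1089.

DWL = 1089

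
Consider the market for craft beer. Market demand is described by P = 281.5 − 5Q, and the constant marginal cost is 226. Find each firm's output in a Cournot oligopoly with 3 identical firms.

q_i = 2.775

In a 3-firm Cournot equilibrium, symmetry and the first-order condition give q = (281.5 − 226)/(20) = 2.775. So Q = 8.325 and P = 239.875.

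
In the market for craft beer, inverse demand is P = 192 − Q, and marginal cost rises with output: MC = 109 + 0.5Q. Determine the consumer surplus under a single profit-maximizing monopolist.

A monopolist chooses Q where MR = MC. MR = 192 − 2Q; setting this equal to 109 + 0.5Q gives Q = 33.2 and P = 158.8.
CS = ½·(192 − 158.8)·33.2 = 551.12.

CS = 551.12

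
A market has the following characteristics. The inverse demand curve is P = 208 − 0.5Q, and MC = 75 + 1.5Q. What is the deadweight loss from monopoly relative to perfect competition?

DWL = 176.89

Competitive equilibrium sets price equal to marginal cost: 208 − 0.5Q = 75 + 1.5Q, so Q = 66.5 and P = 174.75.
The monopolist equates marginal revenue to marginal cost: 208 − Q = 75 + 1.5Q, so Q = 53.2. From demand, P = 181.4.
CS = ½·(208 − 174.75)·66.5 = 17689/16; PS = (174.75·66.5 − 75·66.5 − ½·1.5·66.5²) = 53067/16; TS = 4422.25.
CS = ½·(208 − 181.4)·53.2 = 707.56; PS = (181.4·53.2 − 75·53.2 − ½·1.5·53.2²) = 3537.8; TS = 4245.36.
DWL = 4422.25 − 4245.36 = 176.89.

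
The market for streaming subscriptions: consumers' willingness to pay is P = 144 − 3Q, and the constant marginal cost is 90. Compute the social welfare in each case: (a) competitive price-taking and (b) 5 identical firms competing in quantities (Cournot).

Competitive firms price at marginal cost: P = 90, giving Q = 18.
CS = ½·(144 − 90)·18 = 486; PS = (90 − 90)·18 = 0; TS = 486.
In a 5-firm Cournot equilibrium, symmetry and the first-order condition give q = (144 − 90)/(18) = 3. So Q = 15 and P = 99.
CS = ½·(144 − 99)·15 = 337.5; PS = (99 − 90)·15 = 135; TS = 472.5.

Competition: TS = 486; Cournot: TS = 472.5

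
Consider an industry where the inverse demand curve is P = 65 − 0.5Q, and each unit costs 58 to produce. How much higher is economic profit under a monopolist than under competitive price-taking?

Perfect competition: P = MC = 58, so 65 − 0.5Q = 58 and Q = 14.
Profit = (58 − 58)·14 = 0.
A monopolist chooses Q where MR = MC. MR = 65 − Q; setting this equal to 58 gives Q = 7 and P = 61.5.
Profit = (61.5 − 58)·7 = 24.5.
Change in economic profit: 24.5 − 0 = 24.5.

π rises by 24.5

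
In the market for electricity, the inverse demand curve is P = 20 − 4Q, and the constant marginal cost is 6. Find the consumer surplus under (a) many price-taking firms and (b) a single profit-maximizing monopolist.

Competition: CS = 24.5; Monopoly: CS = 6.125

Perfect competition: P = MC = 6, so 20 − 4Q = 6 and Q = 3.5.
CS = ½·(20 − 6)·3.5 = 24.5.
Monopoly sets MR = MC: 20 − 8Q = 6 ⇒ Q = 1.75, P = 20 − 4·1.75 = 13.
CS = ½·(20 − 13)·1.75 = 6.125.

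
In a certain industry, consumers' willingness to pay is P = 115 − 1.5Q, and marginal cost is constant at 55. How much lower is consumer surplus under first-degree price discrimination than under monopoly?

CS falls by 300

Monopoly sets MR = MC: 115 − 3Q = 55 ⇒ Q = 20, P = 115 − 1.5·20 = 85.
CS = ½·(115 − 85)·20 = 300.
Under first-degree price discrimination the firm charges each unit its demand price and produces up to where P = MC, i.e. Q = 40. Consumer surplus is zero; producer surplus equals total surplus.
CS = 0.
Change in consumer surplus: 0 − 300 = −300.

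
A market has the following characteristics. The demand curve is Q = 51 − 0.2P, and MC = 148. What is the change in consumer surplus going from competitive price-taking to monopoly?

Consumer surplus falls by 858.675

Inverting demand: P = 255 − 5Q.
Under competition P = MC = 148, so Q = (255 − 148)/5 = 21.4.
CS = ½·(255 − 148)·21.4 = 1144.9.
The monopolist equates marginal revenue to marginal cost: 255 − 10Q = 148, so Q = 10.7. From demand, P = 201.5.
CS = ½·(255 − 201.5)·10.7 = 286.225.
Change in consumer surplus: 286.225 − 1144.9 = −858.675.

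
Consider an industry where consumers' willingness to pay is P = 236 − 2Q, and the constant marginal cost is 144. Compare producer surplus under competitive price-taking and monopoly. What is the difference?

PS rises by 1058

Perfect competition: P = MC = 144, so 236 − 2Q = 144 and Q = 46.
PS = (144 − 144)·46 = 0.
The monopolist equates marginal revenue to marginal cost: 236 − 4Q = 144, so Q = 23. From demand, P = 190.
PS = (190 − 144)·23 = 1058.
Change in producer surplus: 1058 − 0 = 1058.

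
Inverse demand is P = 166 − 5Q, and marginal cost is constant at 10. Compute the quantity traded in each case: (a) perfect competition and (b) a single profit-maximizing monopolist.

Competition: Q = 31.2; Monopoly: Q = 15.6

Under competition P = MC = 10, so Q = (166 − 10)/5 = 31.2.
Monopoly sets MR = MC: 166 − 10Q = 10 ⇒ Q = 15.6, P = 166 − 5·15.6 = 88.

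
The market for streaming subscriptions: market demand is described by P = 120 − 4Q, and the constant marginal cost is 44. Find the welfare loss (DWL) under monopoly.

Under competition P = MC = 44, so Q = (120 − 44)/4 = 19.
A monopolist chooses Q where MR = MC. MR = 120 − 8Q; setting this equal to 44 gives Q = 9.5 and P = 82.
DWL is the triangle between Q = 9.5 and Q = 19: ½·(19 − 9.5)·(82 − 44) = 180.5.

DWL = 180.5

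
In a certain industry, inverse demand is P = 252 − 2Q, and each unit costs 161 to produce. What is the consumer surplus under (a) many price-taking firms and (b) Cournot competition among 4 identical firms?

Perfect competition: P = MC = 161, so 252 − 2Q = 161 and Q = 45.5.
CS = ½·(252 − 161)·45.5 = 2070.25.
With 4 symmetric Cournot firms, each firm's FOC gives 252 − 10q = 161, so q = 9.1, Q = 4·9.1 = 36.4, and P = 179.2.
CS = ½·(252 − 179.2)·36.4 = 1324.96.

Competition: CS = 2070.25; Cournot: CS = 1324.96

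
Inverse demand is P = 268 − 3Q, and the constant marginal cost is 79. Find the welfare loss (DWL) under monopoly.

DWL = 1488.375

Competitive firms price at marginal cost: P = 79, giving Q = 63.
Monopoly sets MR = MC: 268 − 6Q = 79 ⇒ Q = 31.5, P = 268 − 3·31.5 = 173.5.
DWL is the triangle between Q = 31.5 and Q = 63: ½·(63 − 31.5)·(173.5 − 79) = 1488.375.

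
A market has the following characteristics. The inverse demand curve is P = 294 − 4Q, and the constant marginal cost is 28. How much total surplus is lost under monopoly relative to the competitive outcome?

DWL = 2211.125

Perfect competition: P = MC = 28, so 294 − 4Q = 28 and Q = 66.5.
The monopolist equates marginal revenue to marginal cost: 294 − 8Q = 28, so Q = 33.25. From demand, P = 161.
DWL is the triangle between Q = 33.25 and Q = 66.5: ½·(66.5 − 33.25)·(161 − 28) = 2211.125.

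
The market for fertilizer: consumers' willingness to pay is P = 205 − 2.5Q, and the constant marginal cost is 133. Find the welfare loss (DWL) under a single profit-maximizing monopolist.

Perfect competition: P = MC = 133, so 205 − 2.5Q = 133 and Q = 28.8.
A monopolist chooses Q where MR = MC. MR = 205 − 5Q; setting this equal to 133 gives Q = 14.4 and P = 169.
DWL is the triangle between Q = 14.4 and Q = 28.8: ½·(28.8 − 14.4)·(169 − 133) = 259.2.

DWL = 259.2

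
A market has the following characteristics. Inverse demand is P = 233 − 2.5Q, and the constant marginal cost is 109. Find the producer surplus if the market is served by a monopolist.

Monopoly sets MR = MC: 233 − 5Q = 109 ⇒ Q = 24.8, P = 233 − 2.5·24.8 = 171.
PS = (171 − 109)·24.8 = 1537.6.

PS = 1537.6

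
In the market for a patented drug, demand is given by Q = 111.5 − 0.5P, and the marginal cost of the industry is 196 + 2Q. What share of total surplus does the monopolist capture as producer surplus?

PS/TS = 0.75

Inverting demand: P = 223 − 2Q.
The monopolist equates marginal revenue to marginal cost: 223 − 4Q = 196 + 2Q, so Q = 4.5. From demand, P = 214.
CS = ½·(223 − 214)·4.5 = 20.25.
PS = P·Q − VC(Q) = 214·4.5 − (196·4.5 + ½·2·4.5²) = 60.75.
Share captured = PS/TS = 60.75/81 = 0.75.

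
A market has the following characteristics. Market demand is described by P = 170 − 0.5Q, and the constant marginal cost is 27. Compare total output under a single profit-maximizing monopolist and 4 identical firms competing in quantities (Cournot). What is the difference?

Q rises by 85.8

Monopoly sets MR = MC: 170 − Q = 27 ⇒ Q = 143, P = 170 − 0.5·143 = 98.5.
In a 4-firm Cournot equilibrium, symmetry and the first-order condition give q = (170 − 27)/(2.5) = 57.2. So Q = 228.8 and P = 55.6.
Change in total output: 228.8 − 143 = 85.8.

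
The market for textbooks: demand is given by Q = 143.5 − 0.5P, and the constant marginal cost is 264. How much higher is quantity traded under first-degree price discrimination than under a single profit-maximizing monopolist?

Inverting demand: P = 287 − 2Q.
Monopoly sets MR = MC: 287 − 4Q = 264 ⇒ Q = 5.75, P = 287 − 2·5.75 = 275.5.
Under first-degree price discrimination the firm charges each unit its demand price and produces up to where P = MC, i.e. Q = 11.5. Consumer surplus is zero; producer surplus equals total surplus.
Change in quantity traded: 11.5 − 5.75 = 5.75.

Q rises by 5.75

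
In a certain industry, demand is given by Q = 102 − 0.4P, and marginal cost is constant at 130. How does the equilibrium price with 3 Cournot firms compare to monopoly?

Cournot: P = 161.25; Monopoly: P = 192.5

Inverting demand: P = 255 − 2.5Q.
With 3 symmetric Cournot firms, each firm's FOC gives 255 − 10q = 130, so q = 12.5, Q = 3·12.5 = 37.5, and P = 161.25.
A monopolist chooses Q where MR = MC. MR = 255 − 5Q; setting this equal to 130 gives Q = 25 and P = 192.5.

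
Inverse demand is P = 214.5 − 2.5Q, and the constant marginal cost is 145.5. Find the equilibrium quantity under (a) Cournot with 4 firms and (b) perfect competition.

Cournot with 4 identical firms: the symmetric best-response condition is 214.5 − 12.5q = 145.5. Each firm produces q = 5.52, total output Q = 22.08, price P = 159.3.
Competitive firms price at marginal cost: P = 145.5, giving Q = 27.6.

Cournot: Q = 22.08; Competition: Q = 27.6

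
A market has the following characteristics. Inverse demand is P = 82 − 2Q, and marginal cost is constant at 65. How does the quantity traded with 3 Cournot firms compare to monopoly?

Cournot: Q = 6.375; Monopoly: Q = 4.25

Cournot with 3 identical firms: the symmetric best-response condition is 82 − 8q = 65. Each firm produces q = 2.125, total output Q = 6.375, price P = 69.25.
The monopolist equates marginal revenue to marginal cost: 82 − 4Q = 65, so Q = 4.25. From demand, P = 73.5.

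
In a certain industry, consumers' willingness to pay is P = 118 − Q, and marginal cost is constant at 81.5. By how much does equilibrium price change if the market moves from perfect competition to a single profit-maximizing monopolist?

Under competition P = MC = 81.5, so Q = (118 − 81.5)/1 = 36.5.
Monopoly sets MR = MC: 118 − 2Q = 81.5 ⇒ Q = 18.25, P = 118 − 18.25 = 99.75.
Change in equilibrium price: 99.75 − 81.5 = 18.25.

P rises by 18.25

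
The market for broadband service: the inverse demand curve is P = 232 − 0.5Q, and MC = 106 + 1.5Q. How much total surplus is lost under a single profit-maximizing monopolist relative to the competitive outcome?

DWL = 158.76

Competitive equilibrium sets price equal to marginal cost: 232 − 0.5Q = 106 + 1.5Q, so Q = 63 and P = 200.5.
A monopolist chooses Q where MR = MC. MR = 232 − Q; setting this equal to 106 + 1.5Q gives Q = 50.4 and P = 206.8.
CS = ½·(232 − 200.5)·63 = 992.25; PS = (200.5·63 − 106·63 − ½·1.5·63²) = 2976.75; TS = 3969.
CS = ½·(232 − 206.8)·50.4 = 635.04; PS = (206.8·50.4 − 106·50.4 − ½·1.5·50.4²) = 3175.2; TS = 3810.24.
DWL = 3969 − 3810.24 = 158.76.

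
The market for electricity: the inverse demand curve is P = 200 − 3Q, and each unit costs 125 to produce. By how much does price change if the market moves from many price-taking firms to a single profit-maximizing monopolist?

P rises by 37.5

Perfect competition: P = MC = 125, so 200 − 3Q = 125 and Q = 25.
A monopolist chooses Q where MR = MC. MR = 200 − 6Q; setting this equal to 125 gives Q = 12.5 and P = 162.5.
Change in price: 162.5 − 125 = 37.5.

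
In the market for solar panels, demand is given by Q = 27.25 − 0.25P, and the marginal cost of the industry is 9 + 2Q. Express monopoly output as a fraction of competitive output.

Inverting demand: P = 109 − 4Q.
A monopolist chooses Q where MR = MC. MR = 109 − 8Q; setting this equal to 9 + 2Q gives Q = 10 and P = 69.
Competitive equilibrium sets price equal to marginal cost: 109 − 4Q = 9 + 2Q, so Q = 50/3 and P = 127/3.
Ratio Q_m/Q_c = 10/(50/3) = 0.6.

Q_m/Q_c = 0.6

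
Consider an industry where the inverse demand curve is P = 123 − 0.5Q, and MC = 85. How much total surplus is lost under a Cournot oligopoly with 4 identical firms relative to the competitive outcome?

DWL = 57.76

Competitive firms price at marginal cost: P = 85, giving Q = 76.
With 4 symmetric Cournot firms, each firm's FOC gives 123 − 2.5q = 85, so q = 15.2, Q = 4·15.2 = 60.8, and P = 92.6.
DWL is the triangle between Q = 60.8 and Q = 76: ½·(76 − 60.8)·(92.6 − 85) = 57.76.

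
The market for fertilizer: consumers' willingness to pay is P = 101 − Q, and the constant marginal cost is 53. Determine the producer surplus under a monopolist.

A monopolist chooses Q where MR = MC. MR = 101 − 2Q; setting this equal to 53 gives Q = 24 and P = 77.
PS = (77 − 53)·24 = 576.

PS = 576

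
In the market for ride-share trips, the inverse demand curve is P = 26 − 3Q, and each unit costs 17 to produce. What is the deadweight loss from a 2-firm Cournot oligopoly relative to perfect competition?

DWL = 1.5

Under competition P = MC = 17, so Q = (26 − 17)/3 = 3.
In a 2-firm Cournot equilibrium, symmetry and the first-order condition give q = (26 − 17)/(9) = 1. So Q = 2 and P = 20.
DWL is the triangle between Q = 2 and Q = 3: ½·(3 − 2)·(20 − 17) = 1.5.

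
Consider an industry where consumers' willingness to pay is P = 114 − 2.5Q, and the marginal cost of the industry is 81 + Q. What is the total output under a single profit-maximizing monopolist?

Q = 5.5

The monopolist equates marginal revenue to marginal cost: 114 − 5Q = 81 + Q, so Q = 5.5. From demand, P = 100.25.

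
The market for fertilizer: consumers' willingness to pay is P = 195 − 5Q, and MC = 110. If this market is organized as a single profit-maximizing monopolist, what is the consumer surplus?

CS = 180.625

Monopoly sets MR = MC: 195 − 10Q = 110 ⇒ Q = 8.5, P = 195 − 5·8.5 = 152.5.
CS = ½·(195 − 152.5)·8.5 = 180.625.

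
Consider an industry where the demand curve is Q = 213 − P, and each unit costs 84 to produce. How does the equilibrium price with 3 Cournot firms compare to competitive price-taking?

Inverting demand: P = 213 − Q.
With 3 symmetric Cournot firms, each firm's FOC gives 213 − 4q = 84, so q = 32.25, Q = 3·32.25 = 96.75, and P = 116.25.
Competitive firms price at marginal cost: P = 84, giving Q = 129.

Cournot: P = 116.25; Competition: P = 84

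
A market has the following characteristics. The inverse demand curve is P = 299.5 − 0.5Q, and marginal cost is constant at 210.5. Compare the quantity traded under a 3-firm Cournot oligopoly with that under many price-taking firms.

Cournot: Q = 133.5; Competition: Q = 178

With 3 symmetric Cournot firms, each firm's FOC gives 299.5 − 2q = 210.5, so q = 44.5, Q = 3·44.5 = 133.5, and P = 232.75.
Competitive firms price at marginal cost: P = 210.5, giving Q = 178.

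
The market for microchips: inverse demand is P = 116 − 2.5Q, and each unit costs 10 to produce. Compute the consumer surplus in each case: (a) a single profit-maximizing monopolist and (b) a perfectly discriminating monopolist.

A monopolist chooses Q where MR = MC. MR = 116 − 5Q; setting this equal to 10 gives Q = 21.2 and P = 63.
CS = ½·(116 − 63)·21.2 = 561.8.
With perfect price discrimination, output is the efficient level Q = 42.4 (where demand meets MC), but every buyer pays their willingness to pay: CS = 0 and PS = total surplus.
CS = 0.

Monopoly: CS = 561.8; Perfect PD: CS = 0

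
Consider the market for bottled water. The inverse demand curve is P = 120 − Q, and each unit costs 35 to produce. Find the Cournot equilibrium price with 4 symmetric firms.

With 4 symmetric Cournot firms, each firm's FOC gives 120 − 5q = 35, so q = 17, Q = 4·17 = 68, and P = 52.

P = 52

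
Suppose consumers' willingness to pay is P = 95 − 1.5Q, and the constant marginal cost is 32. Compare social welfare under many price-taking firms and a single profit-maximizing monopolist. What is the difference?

Social welfare falls by 330.75

Under competition P = MC = 32, so Q = (95 − 32)/1.5 = 42.
CS = ½·(95 − 32)·42 = 1323; PS = (32 − 32)·42 = 0; TS = 1323.
The monopolist equates marginal revenue to marginal cost: 95 − 3Q = 32, so Q = 21. From demand, P = 63.5.
CS = ½·(95 − 63.5)·21 = 330.75; PS = (63.5 − 32)·21 = 661.5; TS = 992.25.
Change in social welfare: 992.25 − 1323 = −330.75.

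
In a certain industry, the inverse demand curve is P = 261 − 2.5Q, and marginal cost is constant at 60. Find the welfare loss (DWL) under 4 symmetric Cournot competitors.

DWL = 323.208

Under competition P = MC = 60, so Q = (261 − 60)/2.5 = 80.4.
In a 4-firm Cournot equilibrium, symmetry and the first-order condition give q = (261 − 60)/(12.5) = 16.08. So Q = 64.32 and P = 100.2.
DWL is the triangle between Q = 64.32 and Q = 80.4: ½·(80.4 − 64.32)·(100.2 − 60) = 323.208.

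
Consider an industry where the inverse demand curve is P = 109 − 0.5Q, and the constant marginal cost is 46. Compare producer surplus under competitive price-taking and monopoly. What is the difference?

Producer surplus rises by 1984.5

Perfect competition: P = MC = 46, so 109 − 0.5Q = 46 and Q = 126.
PS = (46 − 46)·126 = 0.
The monopolist equates marginal revenue to marginal cost: 109 − Q = 46, so Q = 63. From demand, P = 77.5.
PS = (77.5 − 46)·63 = 1984.5.
Change in producer surplus: 1984.5 − 0 = 1984.5.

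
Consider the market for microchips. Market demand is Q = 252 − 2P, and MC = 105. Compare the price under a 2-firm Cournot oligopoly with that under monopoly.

Inverting demand: P = 126 − 0.5Q.
With 2 symmetric Cournot firms, each firm's FOC gives 126 − 1.5q = 105, so q = 14, Q = 2·14 = 28, and P = 112.
The monopolist equates marginal revenue to marginal cost: 126 − Q = 105, so Q = 21. From demand, P = 115.5.

Cournot: P = 112; Monopoly: P = 115.5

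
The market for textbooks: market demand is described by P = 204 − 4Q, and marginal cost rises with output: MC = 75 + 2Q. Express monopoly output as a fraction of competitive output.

Q_m/Q_c = 0.6

The monopolist equates marginal revenue to marginal cost: 204 − 8Q = 75 + 2Q, so Q = 12.9. From demand, P = 152.4.
Under competition P = MC: 204 − 4Q = 75 + 2Q ⇒ Q = 21.5, P = 118.
Ratio Q_m/Q_c = 12.9/21.5 = 0.6.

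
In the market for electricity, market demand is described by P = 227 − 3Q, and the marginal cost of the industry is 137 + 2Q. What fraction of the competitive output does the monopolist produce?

Q_m/Q_c = 0.625

Monopoly sets MR = MC: 227 − 6Q = 137 + 2Q ⇒ Q = 11.25, P = 227 − 3·11.25 = 193.25.
Under competition P = MC: 227 − 3Q = 137 + 2Q ⇒ Q = 18, P = 173.
Ratio Q_m/Q_c = 11.25/18 = 0.625.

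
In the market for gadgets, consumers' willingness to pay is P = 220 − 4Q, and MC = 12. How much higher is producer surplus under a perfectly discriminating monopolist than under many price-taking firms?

Perfect competition: P = MC = 12, so 220 − 4Q = 12 and Q = 52.
PS = (12 − 12)·52 = 0.
With perfect price discrimination, output is the efficient level Q = 52 (where demand meets MC), but every buyer pays their willingness to pay: CS = 0 and PS = total surplus.
PS = ½·(220 − 12)·52 = 5408.
Change in producer surplus: 5408 − 0 = 5408.

PS rises by 5408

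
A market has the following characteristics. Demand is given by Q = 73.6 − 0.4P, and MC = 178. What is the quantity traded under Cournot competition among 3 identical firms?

Q = 1.8

Inverting demand: P = 184 − 2.5Q.
With 3 symmetric Cournot firms, each firm's FOC gives 184 − 10q = 178, so q = 0.6, Q = 3·0.6 = 1.8, and P = 179.5.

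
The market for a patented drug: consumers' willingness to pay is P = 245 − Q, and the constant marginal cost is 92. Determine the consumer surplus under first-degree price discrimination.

CS = 0

With perfect price discrimination, output is the efficient level Q = 153 (where demand meets MC), but every buyer pays their willingness to pay: CS = 0 and PS = total surplus.
CS = 0.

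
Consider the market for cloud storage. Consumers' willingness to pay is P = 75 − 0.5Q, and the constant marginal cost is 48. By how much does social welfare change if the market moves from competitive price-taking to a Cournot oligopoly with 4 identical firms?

TS falls by 29.16

Perfect competition: P = MC = 48, so 75 − 0.5Q = 48 and Q = 54.
CS = ½·(75 − 48)·54 = 729; PS = (48 − 48)·54 = 0; TS = 729.
With 4 symmetric Cournot firms, each firm's FOC gives 75 − 2.5q = 48, so q = 10.8, Q = 4·10.8 = 43.2, and P = 53.4.
CS = ½·(75 − 53.4)·43.2 = 466.56; PS = (53.4 − 48)·43.2 = 233.28; TS = 699.84.
Change in social welfare: 699.84 − 729 = −29.16.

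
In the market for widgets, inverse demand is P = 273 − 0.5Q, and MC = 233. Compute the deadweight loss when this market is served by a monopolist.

Competitive firms price at marginal cost: P = 233, giving Q = 80.
Monopoly sets MR = MC: 273 − Q = 233 ⇒ Q = 40, P = 273 − 0.5·40 = 253.
DWL is the triangle between Q = 40 and Q = 80: ½·(80 − 40)·(253 − 233) = 400.

DWL = 400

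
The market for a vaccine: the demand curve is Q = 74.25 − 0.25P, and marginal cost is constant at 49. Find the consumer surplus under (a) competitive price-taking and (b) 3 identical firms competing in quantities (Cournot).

Competition: CS = 7688; Cournot: CS = 4324.5

Inverting demand: P = 297 − 4Q.
Competitive firms price at marginal cost: P = 49, giving Q = 62.
CS = ½·(297 − 49)·62 = 7688.
In a 3-firm Cournot equilibrium, symmetry and the first-order condition give q = (297 − 49)/(16) = 15.5. So Q = 46.5 and P = 111.
CS = ½·(297 − 111)·46.5 = 4324.5.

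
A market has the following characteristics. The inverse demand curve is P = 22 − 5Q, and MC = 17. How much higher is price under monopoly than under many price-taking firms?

P rises by 2.5

Perfect competition: P = MC = 17, so 22 − 5Q = 17 and Q = 1.
A monopolist chooses Q where MR = MC. MR = 22 − 10Q; setting this equal to 17 gives Q = 0.5 and P = 19.5.
Change in price: 19.5 − 17 = 2.5.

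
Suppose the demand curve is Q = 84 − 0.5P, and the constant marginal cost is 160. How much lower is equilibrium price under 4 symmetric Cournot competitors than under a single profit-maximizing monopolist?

Inverting demand: P = 168 − 2Q.
Monopoly sets MR = MC: 168 − 4Q = 160 ⇒ Q = 2, P = 168 − 2·2 = 164.
Cournot with 4 identical firms: the symmetric best-response condition is 168 − 10q = 160. Each firm produces q = 0.8, total output Q = 3.2, price P = 161.6.
Change in equilibrium price: 161.6 − 164 = −2.4.

P falls by 2.4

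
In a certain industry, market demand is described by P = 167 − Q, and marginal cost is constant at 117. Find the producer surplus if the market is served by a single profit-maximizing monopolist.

PS = 625

Monopoly sets MR = MC: 167 − 2Q = 117 ⇒ Q = 25, P = 167 − 25 = 142.
PS = (142 − 117)·25 = 625.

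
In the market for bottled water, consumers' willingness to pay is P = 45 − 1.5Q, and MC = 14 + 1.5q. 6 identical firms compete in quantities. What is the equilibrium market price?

P = 21.75

Cournot with 6 identical firms: the symmetric best-response condition is 45 − 10.5q = 14 + 1.5q. Each firm produces q = 31/12, total output Q = 15.5, price P = 21.75.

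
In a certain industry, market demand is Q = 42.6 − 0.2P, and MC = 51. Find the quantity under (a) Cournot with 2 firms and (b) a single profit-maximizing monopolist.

Cournot: Q = 21.6; Monopoly: Q = 16.2

Inverting demand: P = 213 − 5Q.
With 2 symmetric Cournot firms, each firm's FOC gives 213 − 15q = 51, so q = 10.8, Q = 2·10.8 = 21.6, and P = 105.
The monopolist equates marginal revenue to marginal cost: 213 − 10Q = 51, so Q = 16.2. From demand, P = 132.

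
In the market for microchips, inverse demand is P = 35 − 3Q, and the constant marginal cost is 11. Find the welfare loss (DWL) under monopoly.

DWL = 24

Under competition P = MC = 11, so Q = (35 − 11)/3 = 8.
The monopolist equates marginal revenue to marginal cost: 35 − 6Q = 11, so Q = 4. From demand, P = 23.
DWL is the triangle between Q = 4 and Q = 8: ½·(8 − 4)·(23 − 11) = 24.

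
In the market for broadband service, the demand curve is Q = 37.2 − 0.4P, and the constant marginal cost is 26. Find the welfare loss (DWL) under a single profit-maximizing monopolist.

Inverting demand: P = 93 − 2.5Q.
Perfect competition: P = MC = 26, so 93 − 2.5Q = 26 and Q = 26.8.
The monopolist equates marginal revenue to marginal cost: 93 − 5Q = 26, so Q = 13.4. From demand, P = 59.5.
DWL is the triangle between Q = 13.4 and Q = 26.8: ½·(26.8 − 13.4)·(59.5 − 26) = 224.45.

DWL = 224.45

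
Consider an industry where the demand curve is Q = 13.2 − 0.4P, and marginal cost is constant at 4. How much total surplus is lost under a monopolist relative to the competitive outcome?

DWL = 42.05

Inverting demand: P = 33 − 2.5Q.
Competitive firms price at marginal cost: P = 4, giving Q = 11.6.
A monopolist chooses Q where MR = MC. MR = 33 − 5Q; setting this equal to 4 gives Q = 5.8 and P = 18.5.
DWL is the triangle between Q = 5.8 and Q = 11.6: ½·(11.6 − 5.8)·(18.5 − 4) = 42.05.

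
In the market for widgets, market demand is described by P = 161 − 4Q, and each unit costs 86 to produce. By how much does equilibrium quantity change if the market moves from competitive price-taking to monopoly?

Competitive firms price at marginal cost: P = 86, giving Q = 18.75.
The monopolist equates marginal revenue to marginal cost: 161 − 8Q = 86, so Q = 9.375. From demand, P = 123.5.
Change in equilibrium quantity: 9.375 − 18.75 = −9.375.

Q falls by 9.375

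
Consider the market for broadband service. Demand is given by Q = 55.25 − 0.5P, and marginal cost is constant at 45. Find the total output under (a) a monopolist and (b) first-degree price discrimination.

Monopoly: Q = 16.375; Perfect PD: Q = 32.75

Inverting demand: P = 110.5 − 2Q.
Monopoly sets MR = MC: 110.5 − 4Q = 45 ⇒ Q = 16.375, P = 110.5 − 2·16.375 = 77.75.
Under first-degree price discrimination the firm charges each unit its demand price and produces up to where P = MC, i.e. Q = 32.75. Consumer surplus is zero; producer surplus equals total surplus.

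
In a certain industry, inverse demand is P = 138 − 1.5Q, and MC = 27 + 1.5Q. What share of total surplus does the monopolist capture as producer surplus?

A monopolist chooses Q where MR = MC. MR = 138 − 3Q; setting this equal to 27 + 1.5Q gives Q = 74/3 and P = 101.
CS = ½·(138 − 101)·74/3 = 1369/3.
PS = P·Q − VC(Q) = 101·74/3 − (27·74/3 + ½·1.5·(74/3)²) = 1369.
Share captured = PS/TS = 1369/(5476/3) = 0.75.

PS/TS = 0.75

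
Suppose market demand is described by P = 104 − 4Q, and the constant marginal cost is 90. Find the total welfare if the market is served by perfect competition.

TS = 24.5

Perfect competition: P = MC = 90, so 104 − 4Q = 90 and Q = 3.5.
CS = ½·(104 − 90)·3.5 = 24.5; PS = (90 − 90)·3.5 = 0; TS = 24.5.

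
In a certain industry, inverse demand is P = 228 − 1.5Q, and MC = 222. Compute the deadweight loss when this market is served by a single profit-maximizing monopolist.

DWL = 3

Competitive firms price at marginal cost: P = 222, giving Q = 4.
Monopoly sets MR = MC: 228 − 3Q = 222 ⇒ Q = 2, P = 228 − 1.5·2 = 225.
DWL is the triangle between Q = 2 and Q = 4: ½·(4 − 2)·(225 − 222) = 3.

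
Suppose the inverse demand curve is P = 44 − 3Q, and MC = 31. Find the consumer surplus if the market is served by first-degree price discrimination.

CS = 0

Under first-degree price discrimination the firm charges each unit its demand price and produces up to where P = MC, i.e. Q = 13/3. Consumer surplus is zero; producer surplus equals total surplus.
CS = 0.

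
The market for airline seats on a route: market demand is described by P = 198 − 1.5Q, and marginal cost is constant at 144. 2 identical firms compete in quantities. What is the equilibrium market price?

Cournot with 2 identical firms: the symmetric best-response condition is 198 − 4.5q = 144. Each firm produces q = 12, total output Q = 24, price P = 162.

P = 162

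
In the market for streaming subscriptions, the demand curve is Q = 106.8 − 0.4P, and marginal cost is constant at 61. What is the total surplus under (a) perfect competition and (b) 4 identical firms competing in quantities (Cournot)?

Inverting demand: P = 267 − 2.5Q.
Competitive firms price at marginal cost: P = 61, giving Q = 82.4.
CS = ½·(267 − 61)·82.4 = 8487.2; PS = (61 − 61)·82.4 = 0; TS = 8487.2.
In a 4-firm Cournot equilibrium, symmetry and the first-order condition give q = (267 − 61)/(12.5) = 16.48. So Q = 65.92 and P = 102.2.
CS = ½·(267 − 102.2)·65.92 = 5431.808; PS = (102.2 − 61)·65.92 = 2715.904; TS = 8147.712.

Competition: TS = 8487.2; Cournot: TS = 8147.712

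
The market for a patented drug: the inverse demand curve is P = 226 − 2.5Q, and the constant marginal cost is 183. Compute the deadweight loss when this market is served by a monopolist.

DWL = 92.45

Under competition P = MC = 183, so Q = (226 − 183)/2.5 = 17.2.
Monopoly sets MR = MC: 226 − 5Q = 183 ⇒ Q = 8.6, P = 226 − 2.5·8.6 = 204.5.
DWL is the triangle between Q = 8.6 and Q = 17.2: ½·(17.2 − 8.6)·(204.5 − 183) = 92.45.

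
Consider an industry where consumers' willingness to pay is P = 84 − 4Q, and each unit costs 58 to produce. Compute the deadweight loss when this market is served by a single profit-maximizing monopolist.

Under competition P = MC = 58, so Q = (84 − 58)/4 = 6.5.
The monopolist equates marginal revenue to marginal cost: 84 − 8Q = 58, so Q = 3.25. From demand, P = 71.
DWL is the triangle between Q = 3.25 and Q = 6.5: ½·(6.5 − 3.25)·(71 − 58) = 21.125.

DWL = 21.125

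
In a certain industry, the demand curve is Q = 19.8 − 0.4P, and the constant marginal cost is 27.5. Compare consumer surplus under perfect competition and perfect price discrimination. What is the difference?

CS falls by 96.8

Inverting demand: P = 49.5 − 2.5Q.
Perfect competition: P = MC = 27.5, so 49.5 − 2.5Q = 27.5 and Q = 8.8.
CS = ½·(49.5 − 27.5)·8.8 = 96.8.
With perfect price discrimination, output is the efficient level Q = 8.8 (where demand meets MC), but every buyer pays their willingness to pay: CS = 0 and PS = total surplus.
CS = 0.
Change in consumer surplus: 0 − 96.8 = −96.8.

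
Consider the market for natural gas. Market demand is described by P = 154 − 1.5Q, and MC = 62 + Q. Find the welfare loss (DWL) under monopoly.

DWL = 238.05

Competitive equilibrium sets price equal to marginal cost: 154 − 1.5Q = 62 + Q, so Q = 36.8 and P = 98.8.
A monopolist chooses Q where MR = MC. MR = 154 − 3Q; setting this equal to 62 + Q gives Q = 23 and P = 119.5.
CS = ½·(154 − 98.8)·36.8 = 1015.68; PS = (98.8·36.8 − 62·36.8 − ½·1·36.8²) = 677.12; TS = 1692.8.
CS = ½·(154 − 119.5)·23 = 396.75; PS = (119.5·23 − 62·23 − ½·1·23²) = 1058; TS = 1454.75.
DWL = 1692.8 − 1454.75 = 238.05.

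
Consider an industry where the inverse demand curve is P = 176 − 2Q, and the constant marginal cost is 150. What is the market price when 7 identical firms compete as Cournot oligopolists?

P = 153.25

In a 7-firm Cournot equilibrium, symmetry and the first-order condition give q = (176 − 150)/(16) = 1.625. So Q = 11.375 and P = 153.25.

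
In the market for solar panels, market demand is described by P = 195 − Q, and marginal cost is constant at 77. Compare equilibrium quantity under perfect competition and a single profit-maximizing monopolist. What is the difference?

Under competition P = MC = 77, so Q = (195 − 77)/1 = 118.
The monopolist equates marginal revenue to marginal cost: 195 − 2Q = 77, so Q = 59. From demand, P = 136.
Change in equilibrium quantity: 59 − 118 = −59.

Equilibrium quantity falls by 59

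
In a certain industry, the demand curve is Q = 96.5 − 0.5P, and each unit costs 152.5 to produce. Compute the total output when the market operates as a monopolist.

Inverting demand: P = 193 − 2Q.
Monopoly sets MR = MC: 193 − 4Q = 152.5 ⇒ Q = 10.125, P = 193 − 2·10.125 = 172.75.

Q = 10.125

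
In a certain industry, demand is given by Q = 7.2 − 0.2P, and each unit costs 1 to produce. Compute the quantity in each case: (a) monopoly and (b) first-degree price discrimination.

Monopoly: Q = 3.5; Perfect PD: Q = 7

Inverting demand: P = 36 − 5Q.
Monopoly sets MR = MC: 36 − 10Q = 1 ⇒ Q = 3.5, P = 36 − 5·3.5 = 18.5.
Under first-degree price discrimination the firm charges each unit its demand price and produces up to where P = MC, i.e. Q = 7. Consumer surplus is zero; producer surplus equals total surplus.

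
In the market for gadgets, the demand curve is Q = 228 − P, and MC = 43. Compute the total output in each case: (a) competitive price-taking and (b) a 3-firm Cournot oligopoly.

Inverting demand: P = 228 − Q.
Perfect competition: P = MC = 43, so 228 − Q = 43 and Q = 185.
Cournot with 3 identical firms: the symmetric best-response condition is 228 − 4q = 43. Each firm produces q = 46.25, total output Q = 138.75, price P = 89.25.

Competition: Q = 185; Cournot: Q = 138.75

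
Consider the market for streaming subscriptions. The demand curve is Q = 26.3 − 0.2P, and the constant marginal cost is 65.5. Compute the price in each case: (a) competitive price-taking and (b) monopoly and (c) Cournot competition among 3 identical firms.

Competition: P = 65.5; Monopoly: P = 98.5; Cournot: P = 82

Inverting demand: P = 131.5 − 5Q.
Perfect competition: P = MC = 65.5, so 131.5 − 5Q = 65.5 and Q = 13.2.
Monopoly sets MR = MC: 131.5 − 10Q = 65.5 ⇒ Q = 6.6, P = 131.5 − 5·6.6 = 98.5.
Cournot with 3 identical firms: the symmetric best-response condition is 131.5 − 20q = 65.5. Each firm produces q = 3.3, total output Q = 9.9, price P = 82.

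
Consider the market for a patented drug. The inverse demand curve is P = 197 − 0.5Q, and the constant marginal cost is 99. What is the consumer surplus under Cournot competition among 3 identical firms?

With 3 symmetric Cournot firms, each firm's FOC gives 197 − 2q = 99, so q = 49, Q = 3·49 = 147, and P = 123.5.
CS = ½·(197 − 123.5)·147 = 5402.25.

CS = 5402.25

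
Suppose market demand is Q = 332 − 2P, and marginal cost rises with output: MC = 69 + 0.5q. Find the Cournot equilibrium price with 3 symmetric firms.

Inverting demand: P = 166 − 0.5Q.
Cournot with 3 identical firms: the symmetric best-response condition is 166 − 2q = 69 + 0.5q. Each firm produces q = 38.8, total output Q = 116.4, price P = 107.8.

P = 107.8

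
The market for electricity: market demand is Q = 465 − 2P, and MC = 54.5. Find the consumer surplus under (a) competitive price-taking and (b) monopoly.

Competition: CS = 31684; Monopoly: CS = 7921

Inverting demand: P = 232.5 − 0.5Q.
Perfect competition: P = MC = 54.5, so 232.5 − 0.5Q = 54.5 and Q = 356.
CS = ½·(232.5 − 54.5)·356 = 31684.
Monopoly sets MR = MC: 232.5 − Q = 54.5 ⇒ Q = 178, P = 232.5 − 0.5·178 = 143.5.
CS = ½·(232.5 − 143.5)·178 = 7921.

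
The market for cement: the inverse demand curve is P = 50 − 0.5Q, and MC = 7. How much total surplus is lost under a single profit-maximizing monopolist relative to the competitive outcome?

Competitive firms price at marginal cost: P = 7, giving Q = 86.
The monopolist equates marginal revenue to marginal cost: 50 − Q = 7, so Q = 43. From demand, P = 28.5.
DWL is the triangle between Q = 43 and Q = 86: ½·(86 − 43)·(28.5 − 7) = 462.25.

DWL = 462.25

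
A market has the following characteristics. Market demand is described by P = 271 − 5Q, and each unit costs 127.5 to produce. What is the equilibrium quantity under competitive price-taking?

Q = 28.7

Perfect competition: P = MC = 127.5, so 271 − 5Q = 127.5 and Q = 28.7.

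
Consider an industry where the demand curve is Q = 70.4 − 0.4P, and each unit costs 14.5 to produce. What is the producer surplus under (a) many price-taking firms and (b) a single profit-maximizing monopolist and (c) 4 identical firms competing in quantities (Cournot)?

Inverting demand: P = 176 − 2.5Q.
Under competition P = MC = 14.5, so Q = (176 − 14.5)/2.5 = 64.6.
PS = (14.5 − 14.5)·64.6 = 0.
Monopoly sets MR = MC: 176 − 5Q = 14.5 ⇒ Q = 32.3, P = 176 − 2.5·32.3 = 95.25.
PS = (95.25 − 14.5)·32.3 = 2608.225.
In a 4-firm Cournot equilibrium, symmetry and the first-order condition give q = (176 − 14.5)/(12.5) = 12.92. So Q = 51.68 and P = 46.8.
PS = (46.8 − 14.5)·51.68 = 1669.264.

Competition: PS = 0; Monopoly: PS = 2608.225; Cournot: PS = 1669.264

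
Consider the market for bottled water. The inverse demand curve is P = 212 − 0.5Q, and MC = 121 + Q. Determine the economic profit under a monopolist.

Profit = 2070.25

A monopolist chooses Q where MR = MC. MR = 212 − Q; setting this equal to 121 + Q gives Q = 45.5 and P = 189.25.
Profit = 189.25·45.5 − (121·45.5 + ½·1·45.5²) = 2070.25.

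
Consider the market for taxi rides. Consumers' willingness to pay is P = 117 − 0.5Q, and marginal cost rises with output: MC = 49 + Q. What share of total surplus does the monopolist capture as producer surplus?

PS/TS = 0.8

Monopoly sets MR = MC: 117 − Q = 49 + Q ⇒ Q = 34, P = 117 − 0.5·34 = 100.
CS = ½·(117 − 100)·34 = 289.
PS = P·Q − VC(Q) = 100·34 − (49·34 + ½·1·34²) = 1156.
Share captured = PS/TS = 1156/1445 = 0.8.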